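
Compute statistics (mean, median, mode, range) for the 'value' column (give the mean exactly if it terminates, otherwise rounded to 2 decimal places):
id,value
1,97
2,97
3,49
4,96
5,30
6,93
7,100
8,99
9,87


Data: [97, 97, 49, 96, 30, 93, 100, 99, 87]
Count: 9
Sum: 748
Mean: 748/9 ≈ 83.11 (rounded to 2 decimal places)
Sorted: [30, 49, 87, 93, 96, 97, 97, 99, 100]
Median: 96.0
Mode: 97 (2 times)
Range: 100 - 30 = 70
Min: 30, Max: 100

mean≈83.11, median=96.0, mode=97, range=70


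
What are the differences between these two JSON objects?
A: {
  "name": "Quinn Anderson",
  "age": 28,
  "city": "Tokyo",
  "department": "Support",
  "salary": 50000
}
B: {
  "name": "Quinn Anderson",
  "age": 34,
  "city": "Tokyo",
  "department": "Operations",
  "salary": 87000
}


Comparing each field (in key order):
  name: same
  age: DIFFERENT
  city: same
  department: DIFFERENT
  salary: DIFFERENT
Differences:
  age: 28 -> 34
  department: Support -> Operations
  salary: 50000 -> 87000

3 field(s) changed

3 changes: age, department, salary


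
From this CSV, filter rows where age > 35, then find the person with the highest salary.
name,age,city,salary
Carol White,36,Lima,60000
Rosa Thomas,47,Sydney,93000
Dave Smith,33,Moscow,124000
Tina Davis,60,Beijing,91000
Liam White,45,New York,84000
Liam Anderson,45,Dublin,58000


Filter: age > 35
Sort by: salary (descending)

Filtered records (5):
  Rosa Thomas, age 47, salary $93000
  Tina Davis, age 60, salary $91000
  Liam White, age 45, salary $84000
  Carol White, age 36, salary $60000
  Liam Anderson, age 45, salary $58000

Highest salary: Rosa Thomas ($93000)

Rosa Thomas


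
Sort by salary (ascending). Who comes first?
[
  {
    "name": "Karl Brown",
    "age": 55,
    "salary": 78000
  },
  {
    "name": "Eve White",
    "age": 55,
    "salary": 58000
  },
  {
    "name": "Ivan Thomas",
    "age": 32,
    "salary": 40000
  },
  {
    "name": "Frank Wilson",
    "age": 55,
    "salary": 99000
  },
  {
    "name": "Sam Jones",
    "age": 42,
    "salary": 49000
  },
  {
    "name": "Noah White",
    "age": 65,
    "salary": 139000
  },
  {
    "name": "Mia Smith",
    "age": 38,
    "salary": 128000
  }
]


Sort by: salary (ascending)

Sorted order:
  1. Ivan Thomas (salary = 40000)
  2. Sam Jones (salary = 49000)
  3. Eve White (salary = 58000)
  4. Karl Brown (salary = 78000)
  5. Frank Wilson (salary = 99000)
  6. Mia Smith (salary = 128000)
  7. Noah White (salary = 139000)

First: Ivan Thomas

Ivan Thomas


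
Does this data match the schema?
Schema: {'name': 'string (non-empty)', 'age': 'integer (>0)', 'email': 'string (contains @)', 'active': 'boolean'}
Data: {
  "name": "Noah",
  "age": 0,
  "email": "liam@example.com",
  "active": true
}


Validating each field against schema:
  name: OK (non-empty string)
  age: FAIL (0 is not > 0)
  email: OK (string with @)
  active: OK (boolean)

Result: INVALID (1 error: age)

INVALID (1 error: age)


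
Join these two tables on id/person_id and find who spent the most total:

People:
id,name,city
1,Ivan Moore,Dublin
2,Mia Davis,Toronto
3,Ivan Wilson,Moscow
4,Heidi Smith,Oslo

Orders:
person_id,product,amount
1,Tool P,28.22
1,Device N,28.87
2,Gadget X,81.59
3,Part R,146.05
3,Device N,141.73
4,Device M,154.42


Join on: people.id = orders.person_id

Joined rows:
  Ivan Moore (Dublin) bought Tool P for $28.22
  Ivan Moore (Dublin) bought Device N for $28.87
  Mia Davis (Toronto) bought Gadget X for $81.59
  Ivan Wilson (Moscow) bought Part R for $146.05
  Ivan Wilson (Moscow) bought Device N for $141.73
  Heidi Smith (Oslo) bought Device M for $154.42

Total per person:
  Ivan Wilson: $287.78
  Heidi Smith: $154.42
  Mia Davis: $81.59
  Ivan Moore: $57.09

Top spender: Ivan Wilson ($287.78)

Ivan Wilson ($287.78)


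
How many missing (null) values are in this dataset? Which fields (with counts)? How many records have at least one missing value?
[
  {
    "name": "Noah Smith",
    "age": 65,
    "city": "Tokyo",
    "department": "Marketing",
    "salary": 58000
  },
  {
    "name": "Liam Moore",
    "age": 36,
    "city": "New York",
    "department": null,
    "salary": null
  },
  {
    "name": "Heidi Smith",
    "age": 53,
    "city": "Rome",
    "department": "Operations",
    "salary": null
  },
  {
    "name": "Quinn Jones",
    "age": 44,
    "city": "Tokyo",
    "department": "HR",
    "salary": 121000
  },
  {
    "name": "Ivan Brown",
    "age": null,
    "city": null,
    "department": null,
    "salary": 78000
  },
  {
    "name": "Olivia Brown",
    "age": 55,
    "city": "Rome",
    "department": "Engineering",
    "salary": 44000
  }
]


Checking for missing (null) values in 6 records:

  Noah Smith: complete
  Liam Moore: department, salary
  Heidi Smith: salary
  Quinn Jones: complete
  Ivan Brown: age, city, department
  Olivia Brown: complete

Per field:
  name: 0 missing
  age: 1 missing
  city: 1 missing
  department: 2 missing
  salary: 2 missing

Total missing values: 6
Records with any missing: 3

6 missing values (age: 1, city: 1, department: 2, salary: 2); 3 incomplete records


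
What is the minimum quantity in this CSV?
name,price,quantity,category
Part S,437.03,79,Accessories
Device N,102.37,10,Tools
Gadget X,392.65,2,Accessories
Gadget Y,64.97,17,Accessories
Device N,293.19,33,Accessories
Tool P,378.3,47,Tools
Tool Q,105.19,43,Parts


Computing minimum quantity:
Values: [79, 10, 2, 17, 33, 47, 43]
Min = 2

2


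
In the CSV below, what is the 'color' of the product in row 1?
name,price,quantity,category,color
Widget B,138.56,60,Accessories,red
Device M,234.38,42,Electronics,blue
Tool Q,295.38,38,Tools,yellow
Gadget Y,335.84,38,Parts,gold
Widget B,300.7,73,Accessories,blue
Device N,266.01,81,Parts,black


Query: Row 1 ('Widget B'), column 'color'
Value: red

red


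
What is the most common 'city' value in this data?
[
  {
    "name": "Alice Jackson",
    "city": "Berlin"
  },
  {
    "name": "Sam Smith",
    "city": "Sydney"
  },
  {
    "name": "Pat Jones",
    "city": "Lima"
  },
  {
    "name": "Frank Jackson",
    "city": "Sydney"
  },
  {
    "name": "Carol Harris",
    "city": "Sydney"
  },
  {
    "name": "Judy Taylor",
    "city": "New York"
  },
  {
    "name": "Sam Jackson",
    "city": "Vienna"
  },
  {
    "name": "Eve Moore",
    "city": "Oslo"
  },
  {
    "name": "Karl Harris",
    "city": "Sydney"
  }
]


Counting 'city' values across 9 records:

  Sydney: 4 ####
  Berlin: 1 #
  Lima: 1 #
  New York: 1 #
  Vienna: 1 #
  Oslo: 1 #

Most common: Sydney (4 times)

Sydney (4 times)


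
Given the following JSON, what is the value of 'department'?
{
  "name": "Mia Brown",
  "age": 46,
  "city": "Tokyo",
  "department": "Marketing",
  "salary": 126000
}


Looking up field 'department'
Value: Marketing

Marketing


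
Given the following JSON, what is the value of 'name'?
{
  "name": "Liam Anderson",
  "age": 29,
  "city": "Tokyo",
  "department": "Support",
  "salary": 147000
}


Looking up field 'name'
Value: Liam Anderson

Liam Anderson


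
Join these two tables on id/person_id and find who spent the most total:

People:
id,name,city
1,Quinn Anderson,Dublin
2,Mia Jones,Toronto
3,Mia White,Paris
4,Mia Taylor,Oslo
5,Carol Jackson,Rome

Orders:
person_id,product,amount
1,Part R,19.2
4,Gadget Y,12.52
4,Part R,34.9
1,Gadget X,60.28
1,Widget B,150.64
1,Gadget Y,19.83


Join on: people.id = orders.person_id

Joined rows:
  Quinn Anderson (Dublin) bought Part R for $19.2
  Mia Taylor (Oslo) bought Gadget Y for $12.52
  Mia Taylor (Oslo) bought Part R for $34.9
  Quinn Anderson (Dublin) bought Gadget X for $60.28
  Quinn Anderson (Dublin) bought Widget B for $150.64
  Quinn Anderson (Dublin) bought Gadget Y for $19.83

Total per person:
  Quinn Anderson: $249.95
  Mia Taylor: $47.42

Top spender: Quinn Anderson ($249.95)

Quinn Anderson ($249.95)


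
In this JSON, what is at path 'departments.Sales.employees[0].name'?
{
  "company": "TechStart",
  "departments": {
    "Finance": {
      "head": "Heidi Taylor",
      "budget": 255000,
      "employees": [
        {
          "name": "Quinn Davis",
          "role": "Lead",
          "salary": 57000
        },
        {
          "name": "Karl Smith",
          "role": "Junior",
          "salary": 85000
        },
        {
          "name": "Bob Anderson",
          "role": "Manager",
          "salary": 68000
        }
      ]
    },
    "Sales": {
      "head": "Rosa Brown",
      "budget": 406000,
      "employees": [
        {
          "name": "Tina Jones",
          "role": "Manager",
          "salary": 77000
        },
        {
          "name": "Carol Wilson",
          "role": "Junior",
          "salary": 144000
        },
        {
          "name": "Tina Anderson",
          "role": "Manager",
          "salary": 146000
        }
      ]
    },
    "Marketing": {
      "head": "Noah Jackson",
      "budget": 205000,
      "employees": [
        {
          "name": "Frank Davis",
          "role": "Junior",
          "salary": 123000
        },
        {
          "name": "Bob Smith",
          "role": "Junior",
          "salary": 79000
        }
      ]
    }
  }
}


Path: departments.Sales.employees[0].name

Navigate:
  -> departments
  -> Sales
  -> employees[0].name = 'Tina Jones'

Tina Jones


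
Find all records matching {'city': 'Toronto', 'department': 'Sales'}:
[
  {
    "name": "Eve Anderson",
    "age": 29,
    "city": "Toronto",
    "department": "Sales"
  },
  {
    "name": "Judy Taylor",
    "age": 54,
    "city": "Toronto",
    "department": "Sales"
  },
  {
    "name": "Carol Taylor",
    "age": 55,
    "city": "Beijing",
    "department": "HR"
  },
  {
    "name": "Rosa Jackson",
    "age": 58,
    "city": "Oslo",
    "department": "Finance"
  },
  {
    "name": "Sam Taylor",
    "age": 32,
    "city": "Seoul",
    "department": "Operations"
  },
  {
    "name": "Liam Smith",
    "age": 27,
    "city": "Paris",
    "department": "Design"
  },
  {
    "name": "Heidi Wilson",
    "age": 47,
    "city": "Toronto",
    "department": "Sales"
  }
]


Search criteria: {'city': 'Toronto', 'department': 'Sales'}

Checking 7 records:
  Eve Anderson: {city: Toronto, department: Sales} <-- MATCH
  Judy Taylor: {city: Toronto, department: Sales} <-- MATCH
  Carol Taylor: {city: Beijing, department: HR}
  Rosa Jackson: {city: Oslo, department: Finance}
  Sam Taylor: {city: Seoul, department: Operations}
  Liam Smith: {city: Paris, department: Design}
  Heidi Wilson: {city: Toronto, department: Sales} <-- MATCH

Matches: ["Eve Anderson", "Judy Taylor", "Heidi Wilson"]

["Eve Anderson", "Judy Taylor", "Heidi Wilson"]


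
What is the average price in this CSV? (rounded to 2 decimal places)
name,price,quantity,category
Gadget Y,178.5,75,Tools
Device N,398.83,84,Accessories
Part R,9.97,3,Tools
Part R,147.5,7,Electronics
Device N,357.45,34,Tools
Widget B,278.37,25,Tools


Computing average price:
Values: [178.5, 398.83, 9.97, 147.5, 357.45, 278.37]
Sum = 1370.62
Count = 6
Average = 1370.62/6 ≈ 228.44 (rounded to 2 decimal places)

228.44


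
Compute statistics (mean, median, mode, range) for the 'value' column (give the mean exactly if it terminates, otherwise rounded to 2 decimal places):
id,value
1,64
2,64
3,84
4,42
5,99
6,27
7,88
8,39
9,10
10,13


Data: [64, 64, 84, 42, 99, 27, 88, 39, 10, 13]
Count: 10
Sum: 530
Mean: 530/10 = 53
Sorted: [10, 13, 27, 39, 42, 64, 64, 84, 88, 99]
Median: 53.0
Mode: 64 (2 times)
Range: 99 - 10 = 89
Min: 10, Max: 99

mean=53, median=53.0, mode=64, range=89


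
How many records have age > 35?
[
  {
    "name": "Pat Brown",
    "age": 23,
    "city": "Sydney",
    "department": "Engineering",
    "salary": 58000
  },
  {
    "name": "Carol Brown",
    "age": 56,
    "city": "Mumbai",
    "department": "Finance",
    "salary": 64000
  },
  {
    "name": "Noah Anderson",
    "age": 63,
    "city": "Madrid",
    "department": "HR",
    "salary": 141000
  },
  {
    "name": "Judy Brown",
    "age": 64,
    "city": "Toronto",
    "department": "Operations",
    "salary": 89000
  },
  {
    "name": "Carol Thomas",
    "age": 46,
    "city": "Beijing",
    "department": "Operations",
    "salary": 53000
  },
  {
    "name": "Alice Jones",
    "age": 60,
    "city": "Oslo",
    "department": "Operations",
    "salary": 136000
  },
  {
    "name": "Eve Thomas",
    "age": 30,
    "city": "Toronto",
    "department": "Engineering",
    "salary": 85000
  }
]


Data: 7 records
Condition: age > 35

Checking each record:
  Pat Brown: 23
  Carol Brown: 56 MATCH
  Noah Anderson: 63 MATCH
  Judy Brown: 64 MATCH
  Carol Thomas: 46 MATCH
  Alice Jones: 60 MATCH
  Eve Thomas: 30

Count: 5

5


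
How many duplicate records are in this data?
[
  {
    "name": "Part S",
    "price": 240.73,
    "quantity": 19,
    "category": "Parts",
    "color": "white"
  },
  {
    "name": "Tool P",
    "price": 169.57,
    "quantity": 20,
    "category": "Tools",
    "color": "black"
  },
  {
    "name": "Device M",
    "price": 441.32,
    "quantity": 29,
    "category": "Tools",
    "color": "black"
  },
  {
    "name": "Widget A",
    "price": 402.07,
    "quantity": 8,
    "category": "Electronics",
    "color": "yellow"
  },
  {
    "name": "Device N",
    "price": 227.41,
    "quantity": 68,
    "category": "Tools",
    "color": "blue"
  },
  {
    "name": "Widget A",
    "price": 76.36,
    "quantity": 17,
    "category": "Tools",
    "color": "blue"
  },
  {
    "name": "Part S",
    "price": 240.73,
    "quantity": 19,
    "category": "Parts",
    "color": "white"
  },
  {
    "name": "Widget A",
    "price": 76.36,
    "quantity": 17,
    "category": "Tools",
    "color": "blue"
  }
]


Checking 8 records for duplicates:

  Row 1: Part S ($240.73, qty 19)
  Row 2: Tool P ($169.57, qty 20)
  Row 3: Device M ($441.32, qty 29)
  Row 4: Widget A ($402.07, qty 8)
  Row 5: Device N ($227.41, qty 68)
  Row 6: Widget A ($76.36, qty 17)
  Row 7: Part S ($240.73, qty 19) <-- DUPLICATE
  Row 8: Widget A ($76.36, qty 17) <-- DUPLICATE

Duplicates found: 2
Unique records: 6

2 duplicates, 6 unique


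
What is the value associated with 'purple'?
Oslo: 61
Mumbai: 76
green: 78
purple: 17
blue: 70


Looking up key 'purple'
Value: 17

17


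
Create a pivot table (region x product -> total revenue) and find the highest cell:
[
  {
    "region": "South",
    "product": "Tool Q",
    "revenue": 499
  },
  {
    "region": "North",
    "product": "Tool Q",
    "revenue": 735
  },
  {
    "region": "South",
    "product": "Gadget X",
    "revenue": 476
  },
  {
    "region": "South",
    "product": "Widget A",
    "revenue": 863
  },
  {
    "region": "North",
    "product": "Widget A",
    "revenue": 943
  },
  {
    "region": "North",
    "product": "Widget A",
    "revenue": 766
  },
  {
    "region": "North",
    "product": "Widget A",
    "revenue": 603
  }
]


Pivot: region (rows) x product (columns) -> total revenue

     Gadget X      Tool Q        Widget A    
North            0           735          2312  
South          476           499           863  

Highest: North / Widget A = $2312

North / Widget A = $2312


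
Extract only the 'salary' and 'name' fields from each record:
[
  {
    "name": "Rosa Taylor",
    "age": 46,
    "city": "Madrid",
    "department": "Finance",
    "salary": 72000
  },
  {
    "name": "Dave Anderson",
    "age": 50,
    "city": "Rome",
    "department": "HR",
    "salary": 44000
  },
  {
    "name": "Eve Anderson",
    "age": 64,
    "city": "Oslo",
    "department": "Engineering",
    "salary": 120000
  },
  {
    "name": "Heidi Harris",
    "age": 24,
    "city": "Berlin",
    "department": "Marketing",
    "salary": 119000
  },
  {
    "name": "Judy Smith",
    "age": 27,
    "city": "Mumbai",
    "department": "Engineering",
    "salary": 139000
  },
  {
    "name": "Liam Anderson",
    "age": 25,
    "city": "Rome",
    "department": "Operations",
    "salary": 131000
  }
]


Original: 6 records with fields: name, age, city, department, salary
Keep: ['salary', 'name']
Drop: ['age', 'city', 'department']
Result: 6 records, 2 fields each

[
  {
    "salary": 72000,
    "name": "Rosa Taylor"
  },
  {
    "salary": 44000,
    "name": "Dave Anderson"
  },
  {
    "salary": 120000,
    "name": "Eve Anderson"
  },
  {
    "salary": 119000,
    "name": "Heidi Harris"
  },
  {
    "salary": 139000,
    "name": "Judy Smith"
  },
  {
    "salary": 131000,
    "name": "Liam Anderson"
  }
]


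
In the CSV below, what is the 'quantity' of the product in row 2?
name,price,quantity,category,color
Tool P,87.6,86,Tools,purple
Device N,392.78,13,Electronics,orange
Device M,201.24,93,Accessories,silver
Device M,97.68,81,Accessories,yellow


Query: Row 2 ('Device N'), column 'quantity'
Value: 13

13


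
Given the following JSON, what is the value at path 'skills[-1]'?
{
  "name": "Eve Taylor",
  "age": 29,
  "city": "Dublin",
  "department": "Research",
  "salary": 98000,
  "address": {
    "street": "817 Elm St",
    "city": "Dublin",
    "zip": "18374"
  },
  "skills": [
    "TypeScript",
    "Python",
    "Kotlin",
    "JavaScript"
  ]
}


Query: skills[-1]
Path: skills -> last element
Value: JavaScript

JavaScript


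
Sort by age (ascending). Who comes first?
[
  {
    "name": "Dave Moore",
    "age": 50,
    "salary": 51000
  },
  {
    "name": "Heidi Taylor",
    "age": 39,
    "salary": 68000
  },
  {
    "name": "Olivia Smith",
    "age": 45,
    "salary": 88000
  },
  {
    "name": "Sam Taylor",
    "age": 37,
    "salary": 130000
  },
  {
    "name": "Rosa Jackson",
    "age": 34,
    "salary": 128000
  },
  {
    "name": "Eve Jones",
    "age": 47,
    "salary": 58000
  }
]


Sort by: age (ascending)

Sorted order:
  1. Rosa Jackson (age = 34)
  2. Sam Taylor (age = 37)
  3. Heidi Taylor (age = 39)
  4. Olivia Smith (age = 45)
  5. Eve Jones (age = 47)
  6. Dave Moore (age = 50)

First: Rosa Jackson

Rosa Jackson


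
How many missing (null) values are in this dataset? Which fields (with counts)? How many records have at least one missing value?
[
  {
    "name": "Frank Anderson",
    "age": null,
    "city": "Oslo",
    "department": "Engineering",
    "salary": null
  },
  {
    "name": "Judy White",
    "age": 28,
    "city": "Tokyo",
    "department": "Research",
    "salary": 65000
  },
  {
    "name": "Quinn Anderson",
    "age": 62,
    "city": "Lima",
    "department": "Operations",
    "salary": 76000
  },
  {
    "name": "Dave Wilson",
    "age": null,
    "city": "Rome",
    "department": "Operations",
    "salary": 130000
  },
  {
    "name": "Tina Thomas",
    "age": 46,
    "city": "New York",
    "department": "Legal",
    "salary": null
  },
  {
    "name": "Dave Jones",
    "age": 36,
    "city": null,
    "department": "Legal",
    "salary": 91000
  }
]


Checking for missing (null) values in 6 records:

  Frank Anderson: age, salary
  Judy White: complete
  Quinn Anderson: complete
  Dave Wilson: age
  Tina Thomas: salary
  Dave Jones: city

Per field:
  name: 0 missing
  age: 2 missing
  city: 1 missing
  department: 0 missing
  salary: 2 missing

Total missing values: 5
Records with any missing: 4

5 missing values (age: 2, city: 1, salary: 2); 4 incomplete records


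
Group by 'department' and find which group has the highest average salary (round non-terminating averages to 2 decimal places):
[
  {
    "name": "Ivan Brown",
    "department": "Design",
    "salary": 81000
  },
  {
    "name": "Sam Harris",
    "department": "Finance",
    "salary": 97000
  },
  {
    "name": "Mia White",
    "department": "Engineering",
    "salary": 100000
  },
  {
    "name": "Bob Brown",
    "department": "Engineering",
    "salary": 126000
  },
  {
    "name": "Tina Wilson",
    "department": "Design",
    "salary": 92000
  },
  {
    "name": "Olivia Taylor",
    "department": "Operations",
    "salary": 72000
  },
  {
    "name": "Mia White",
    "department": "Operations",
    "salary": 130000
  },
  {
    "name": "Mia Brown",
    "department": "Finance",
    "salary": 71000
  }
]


Group by: department

Groups:
  Design: 2 people, avg salary = 173000/2 = $86500
  Engineering: 2 people, avg salary = 226000/2 = $113000
  Finance: 2 people, avg salary = 168000/2 = $84000
  Operations: 2 people, avg salary = 202000/2 = $101000

Highest average salary: Engineering ($113000)

Engineering ($113000)


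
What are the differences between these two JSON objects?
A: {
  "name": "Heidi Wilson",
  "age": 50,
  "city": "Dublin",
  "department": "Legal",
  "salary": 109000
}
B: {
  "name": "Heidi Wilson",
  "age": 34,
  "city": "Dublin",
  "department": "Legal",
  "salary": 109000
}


Comparing each field (in key order):
  name: same
  age: DIFFERENT
  city: same
  department: same
  salary: same
Differences:
  age: 50 -> 34

1 field(s) changed

1 change: age


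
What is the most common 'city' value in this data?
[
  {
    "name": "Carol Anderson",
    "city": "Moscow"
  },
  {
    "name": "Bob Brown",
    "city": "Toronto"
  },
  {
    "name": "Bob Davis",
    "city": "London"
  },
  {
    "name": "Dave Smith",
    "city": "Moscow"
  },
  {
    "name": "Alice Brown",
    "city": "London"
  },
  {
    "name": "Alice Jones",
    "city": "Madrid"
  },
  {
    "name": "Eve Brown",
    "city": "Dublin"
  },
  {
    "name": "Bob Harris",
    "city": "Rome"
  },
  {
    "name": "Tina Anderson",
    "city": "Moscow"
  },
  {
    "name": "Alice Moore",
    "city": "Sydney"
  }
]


Counting 'city' values across 10 records:

  Moscow: 3 ###
  London: 2 ##
  Toronto: 1 #
  Madrid: 1 #
  Dublin: 1 #
  Rome: 1 #
  Sydney: 1 #

Most common: Moscow (3 times)

Moscow (3 times)


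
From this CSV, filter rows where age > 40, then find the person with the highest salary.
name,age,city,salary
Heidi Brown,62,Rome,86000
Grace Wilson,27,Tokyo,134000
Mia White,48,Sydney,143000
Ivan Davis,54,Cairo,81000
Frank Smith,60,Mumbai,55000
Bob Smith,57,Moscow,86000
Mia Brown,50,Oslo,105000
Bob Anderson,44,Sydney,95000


Filter: age > 40
Sort by: salary (descending)

Filtered records (7):
  Mia White, age 48, salary $143000
  Mia Brown, age 50, salary $105000
  Bob Anderson, age 44, salary $95000
  Heidi Brown, age 62, salary $86000
  Bob Smith, age 57, salary $86000
  Ivan Davis, age 54, salary $81000
  Frank Smith, age 60, salary $55000

Highest salary: Mia White ($143000)

Mia White


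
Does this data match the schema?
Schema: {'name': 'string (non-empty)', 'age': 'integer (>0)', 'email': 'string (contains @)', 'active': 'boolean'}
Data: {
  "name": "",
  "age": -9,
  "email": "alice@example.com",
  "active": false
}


Validating each field against schema:
  name: FAIL ("" is an empty string)
  age: FAIL (-9 is not > 0)
  email: OK (string with @)
  active: OK (boolean)

Result: INVALID (2 errors: name, age)

INVALID (2 errors: name, age)


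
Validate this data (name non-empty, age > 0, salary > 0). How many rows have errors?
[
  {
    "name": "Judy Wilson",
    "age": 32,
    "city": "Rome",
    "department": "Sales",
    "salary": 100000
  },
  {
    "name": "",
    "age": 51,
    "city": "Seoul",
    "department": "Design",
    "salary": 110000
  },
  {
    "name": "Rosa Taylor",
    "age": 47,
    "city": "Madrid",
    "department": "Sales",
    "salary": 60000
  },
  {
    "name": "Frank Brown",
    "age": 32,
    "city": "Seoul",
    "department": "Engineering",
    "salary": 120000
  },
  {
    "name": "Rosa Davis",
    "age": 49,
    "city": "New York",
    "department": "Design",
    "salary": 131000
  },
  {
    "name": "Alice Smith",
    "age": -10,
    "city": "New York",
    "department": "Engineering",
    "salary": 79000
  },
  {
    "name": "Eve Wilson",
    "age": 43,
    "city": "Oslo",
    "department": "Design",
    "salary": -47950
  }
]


Validating 7 records:
Rules: name non-empty, age > 0, salary > 0

  Row 1 (Judy Wilson): OK
  Row 2 (???): empty name
  Row 3 (Rosa Taylor): OK
  Row 4 (Frank Brown): OK
  Row 5 (Rosa Davis): OK
  Row 6 (Alice Smith): negative age: -10
  Row 7 (Eve Wilson): negative salary: -47950

Total errors: 3

3 errors


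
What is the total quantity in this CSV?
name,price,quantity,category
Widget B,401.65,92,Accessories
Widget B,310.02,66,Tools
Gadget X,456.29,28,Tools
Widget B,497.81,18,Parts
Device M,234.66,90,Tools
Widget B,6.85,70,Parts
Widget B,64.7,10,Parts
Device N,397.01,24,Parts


Computing total quantity:
Values: [92, 66, 28, 18, 90, 70, 10, 24]
Sum = 398

398


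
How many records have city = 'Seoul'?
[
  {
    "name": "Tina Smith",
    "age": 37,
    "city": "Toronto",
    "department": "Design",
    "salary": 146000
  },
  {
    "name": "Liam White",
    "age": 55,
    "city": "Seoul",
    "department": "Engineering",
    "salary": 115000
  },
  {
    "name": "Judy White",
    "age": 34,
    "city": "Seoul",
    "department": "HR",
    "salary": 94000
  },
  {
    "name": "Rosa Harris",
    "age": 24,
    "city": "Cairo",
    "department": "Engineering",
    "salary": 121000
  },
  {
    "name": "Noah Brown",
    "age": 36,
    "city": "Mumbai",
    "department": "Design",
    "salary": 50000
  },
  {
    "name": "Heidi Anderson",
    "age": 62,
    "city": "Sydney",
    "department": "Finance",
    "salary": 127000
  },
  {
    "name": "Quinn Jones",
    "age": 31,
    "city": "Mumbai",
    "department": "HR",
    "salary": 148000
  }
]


Data: 7 records
Condition: city = 'Seoul'

Checking each record:
  Tina Smith: Toronto
  Liam White: Seoul MATCH
  Judy White: Seoul MATCH
  Rosa Harris: Cairo
  Noah Brown: Mumbai
  Heidi Anderson: Sydney
  Quinn Jones: Mumbai

Count: 2

2


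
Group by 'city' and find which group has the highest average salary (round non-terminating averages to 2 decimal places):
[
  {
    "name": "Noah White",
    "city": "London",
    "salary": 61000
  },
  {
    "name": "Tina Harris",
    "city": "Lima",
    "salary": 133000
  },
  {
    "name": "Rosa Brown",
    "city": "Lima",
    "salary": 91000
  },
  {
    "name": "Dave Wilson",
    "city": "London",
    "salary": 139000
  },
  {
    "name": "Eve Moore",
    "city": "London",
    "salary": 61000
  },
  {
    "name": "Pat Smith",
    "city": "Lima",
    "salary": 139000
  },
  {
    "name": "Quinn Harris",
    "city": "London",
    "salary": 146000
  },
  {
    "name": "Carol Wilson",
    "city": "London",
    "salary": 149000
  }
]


Group by: city

Groups:
  Lima: 3 people, avg salary = 363000/3 = $121000
  London: 5 people, avg salary = 556000/5 = $111200

Highest average salary: Lima ($121000)

Lima ($121000)


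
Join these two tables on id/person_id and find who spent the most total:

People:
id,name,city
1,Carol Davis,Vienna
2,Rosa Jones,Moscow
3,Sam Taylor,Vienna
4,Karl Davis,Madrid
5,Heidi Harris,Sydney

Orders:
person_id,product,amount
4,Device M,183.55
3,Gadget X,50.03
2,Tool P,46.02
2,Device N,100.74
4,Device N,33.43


Join on: people.id = orders.person_id

Joined rows:
  Karl Davis (Madrid) bought Device M for $183.55
  Sam Taylor (Vienna) bought Gadget X for $50.03
  Rosa Jones (Moscow) bought Tool P for $46.02
  Rosa Jones (Moscow) bought Device N for $100.74
  Karl Davis (Madrid) bought Device N for $33.43

Total per person:
  Karl Davis: $216.98
  Rosa Jones: $146.76
  Sam Taylor: $50.03

Top spender: Karl Davis ($216.98)

Karl Davis ($216.98)


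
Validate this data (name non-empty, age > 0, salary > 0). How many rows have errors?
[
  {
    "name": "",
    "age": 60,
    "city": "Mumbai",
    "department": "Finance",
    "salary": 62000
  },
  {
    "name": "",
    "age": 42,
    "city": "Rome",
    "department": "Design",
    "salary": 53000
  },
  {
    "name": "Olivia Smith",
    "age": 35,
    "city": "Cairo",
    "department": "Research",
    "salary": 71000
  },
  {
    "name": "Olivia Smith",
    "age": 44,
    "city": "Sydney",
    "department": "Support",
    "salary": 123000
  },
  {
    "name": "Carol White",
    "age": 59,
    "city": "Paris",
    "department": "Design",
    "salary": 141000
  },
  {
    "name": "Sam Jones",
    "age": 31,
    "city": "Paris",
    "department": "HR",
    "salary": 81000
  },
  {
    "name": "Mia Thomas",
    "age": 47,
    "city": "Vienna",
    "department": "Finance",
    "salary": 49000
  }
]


Validating 7 records:
Rules: name non-empty, age > 0, salary > 0

  Row 1 (???): empty name
  Row 2 (???): empty name
  Row 3 (Olivia Smith): OK
  Row 4 (Olivia Smith): OK
  Row 5 (Carol White): OK
  Row 6 (Sam Jones): OK
  Row 7 (Mia Thomas): OK

Total errors: 2

2 errors


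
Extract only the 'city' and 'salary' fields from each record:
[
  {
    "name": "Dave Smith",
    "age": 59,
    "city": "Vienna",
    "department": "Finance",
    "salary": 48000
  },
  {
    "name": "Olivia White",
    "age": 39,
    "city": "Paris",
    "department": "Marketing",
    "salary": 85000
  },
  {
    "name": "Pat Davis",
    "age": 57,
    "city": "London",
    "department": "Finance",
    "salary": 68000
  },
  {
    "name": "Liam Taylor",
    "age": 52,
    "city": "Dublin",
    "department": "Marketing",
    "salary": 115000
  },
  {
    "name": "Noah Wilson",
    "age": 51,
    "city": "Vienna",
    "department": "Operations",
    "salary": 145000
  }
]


Original: 5 records with fields: name, age, city, department, salary
Keep: ['city', 'salary']
Drop: ['name', 'age', 'department']
Result: 5 records, 2 fields each

[
  {
    "city": "Vienna",
    "salary": 48000
  },
  {
    "city": "Paris",
    "salary": 85000
  },
  {
    "city": "London",
    "salary": 68000
  },
  {
    "city": "Dublin",
    "salary": 115000
  },
  {
    "city": "Vienna",
    "salary": 145000
  }
]


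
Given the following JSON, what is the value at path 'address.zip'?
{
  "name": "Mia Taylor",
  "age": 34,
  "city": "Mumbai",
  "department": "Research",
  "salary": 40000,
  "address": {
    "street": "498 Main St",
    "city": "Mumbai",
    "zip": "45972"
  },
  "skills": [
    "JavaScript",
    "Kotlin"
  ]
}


Query: address.zip
Path: address -> zip
Value: 45972

45972


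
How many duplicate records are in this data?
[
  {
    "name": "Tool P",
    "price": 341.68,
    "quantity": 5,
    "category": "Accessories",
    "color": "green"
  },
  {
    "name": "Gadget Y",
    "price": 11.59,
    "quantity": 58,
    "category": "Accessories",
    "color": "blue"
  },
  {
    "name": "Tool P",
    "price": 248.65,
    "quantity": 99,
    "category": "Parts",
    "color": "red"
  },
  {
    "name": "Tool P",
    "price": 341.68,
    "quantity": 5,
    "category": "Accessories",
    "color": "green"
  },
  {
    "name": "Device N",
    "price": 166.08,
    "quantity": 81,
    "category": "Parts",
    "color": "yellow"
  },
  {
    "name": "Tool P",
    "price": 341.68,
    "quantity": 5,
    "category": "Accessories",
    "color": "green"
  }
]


Checking 6 records for duplicates:

  Row 1: Tool P ($341.68, qty 5)
  Row 2: Gadget Y ($11.59, qty 58)
  Row 3: Tool P ($248.65, qty 99)
  Row 4: Tool P ($341.68, qty 5) <-- DUPLICATE
  Row 5: Device N ($166.08, qty 81)
  Row 6: Tool P ($341.68, qty 5) <-- DUPLICATE

Duplicates found: 2
Unique records: 4

2 duplicates, 4 unique


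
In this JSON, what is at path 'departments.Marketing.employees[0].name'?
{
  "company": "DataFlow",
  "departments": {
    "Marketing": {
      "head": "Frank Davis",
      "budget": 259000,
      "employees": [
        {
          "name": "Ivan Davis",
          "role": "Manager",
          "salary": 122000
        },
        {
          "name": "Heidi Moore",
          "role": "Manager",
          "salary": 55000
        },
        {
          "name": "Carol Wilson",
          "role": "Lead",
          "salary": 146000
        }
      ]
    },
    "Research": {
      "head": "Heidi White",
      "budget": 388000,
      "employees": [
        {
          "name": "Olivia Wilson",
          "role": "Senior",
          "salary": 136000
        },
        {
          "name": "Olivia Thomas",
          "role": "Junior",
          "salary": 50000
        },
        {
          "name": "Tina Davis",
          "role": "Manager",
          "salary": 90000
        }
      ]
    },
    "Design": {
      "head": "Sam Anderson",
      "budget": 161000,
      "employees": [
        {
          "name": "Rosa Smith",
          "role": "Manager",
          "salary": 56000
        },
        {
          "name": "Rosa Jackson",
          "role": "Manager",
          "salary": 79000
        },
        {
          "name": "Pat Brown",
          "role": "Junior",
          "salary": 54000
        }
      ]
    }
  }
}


Path: departments.Marketing.employees[0].name

Navigate:
  -> departments
  -> Marketing
  -> employees[0].name = 'Ivan Davis'

Ivan Davis


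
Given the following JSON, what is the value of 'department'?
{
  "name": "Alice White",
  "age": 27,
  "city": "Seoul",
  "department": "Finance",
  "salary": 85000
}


Looking up field 'department'
Value: Finance

Finance


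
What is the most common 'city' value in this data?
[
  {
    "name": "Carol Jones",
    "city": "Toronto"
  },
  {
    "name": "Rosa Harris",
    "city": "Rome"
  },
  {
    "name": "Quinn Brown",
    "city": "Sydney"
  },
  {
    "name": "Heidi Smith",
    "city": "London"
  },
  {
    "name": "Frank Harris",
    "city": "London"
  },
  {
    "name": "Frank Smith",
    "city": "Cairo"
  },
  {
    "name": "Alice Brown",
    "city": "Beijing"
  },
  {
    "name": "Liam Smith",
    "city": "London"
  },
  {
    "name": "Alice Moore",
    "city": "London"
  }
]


Counting 'city' values across 9 records:

  London: 4 ####
  Toronto: 1 #
  Rome: 1 #
  Sydney: 1 #
  Cairo: 1 #
  Beijing: 1 #

Most common: London (4 times)

London (4 times)


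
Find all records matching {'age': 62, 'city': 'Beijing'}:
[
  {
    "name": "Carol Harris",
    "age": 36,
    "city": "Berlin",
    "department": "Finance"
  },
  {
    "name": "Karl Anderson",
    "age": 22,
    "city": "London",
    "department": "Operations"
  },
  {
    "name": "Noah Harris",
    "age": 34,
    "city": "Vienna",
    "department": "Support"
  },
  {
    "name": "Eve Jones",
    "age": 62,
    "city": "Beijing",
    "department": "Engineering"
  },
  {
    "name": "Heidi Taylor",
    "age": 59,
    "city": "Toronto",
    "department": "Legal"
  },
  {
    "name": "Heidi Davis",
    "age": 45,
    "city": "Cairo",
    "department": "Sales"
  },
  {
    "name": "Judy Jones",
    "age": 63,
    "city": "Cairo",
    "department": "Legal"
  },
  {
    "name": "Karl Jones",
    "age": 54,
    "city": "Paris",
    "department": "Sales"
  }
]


Search criteria: {'age': 62, 'city': 'Beijing'}

Checking 8 records:
  Carol Harris: {age: 36, city: Berlin}
  Karl Anderson: {age: 22, city: London}
  Noah Harris: {age: 34, city: Vienna}
  Eve Jones: {age: 62, city: Beijing} <-- MATCH
  Heidi Taylor: {age: 59, city: Toronto}
  Heidi Davis: {age: 45, city: Cairo}
  Judy Jones: {age: 63, city: Cairo}
  Karl Jones: {age: 54, city: Paris}

Matches: ["Eve Jones"]

["Eve Jones"]


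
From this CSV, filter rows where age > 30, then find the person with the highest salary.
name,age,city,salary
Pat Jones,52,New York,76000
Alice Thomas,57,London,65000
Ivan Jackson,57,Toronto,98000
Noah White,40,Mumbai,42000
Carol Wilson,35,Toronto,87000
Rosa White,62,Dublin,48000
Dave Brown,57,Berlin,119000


Filter: age > 30
Sort by: salary (descending)

Filtered records (7):
  Dave Brown, age 57, salary $119000
  Ivan Jackson, age 57, salary $98000
  Carol Wilson, age 35, salary $87000
  Pat Jones, age 52, salary $76000
  Alice Thomas, age 57, salary $65000
  Rosa White, age 62, salary $48000
  Noah White, age 40, salary $42000

Highest salary: Dave Brown ($119000)

Dave Brown


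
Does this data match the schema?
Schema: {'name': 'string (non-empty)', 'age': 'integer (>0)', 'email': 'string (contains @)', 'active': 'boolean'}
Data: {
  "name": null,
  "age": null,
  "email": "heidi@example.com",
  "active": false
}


Validating each field against schema:
  name: FAIL (null is not a string)
  age: FAIL (null is not an integer)
  email: OK (string with @)
  active: OK (boolean)

Result: INVALID (2 errors: name, age)

INVALID (2 errors: name, age)


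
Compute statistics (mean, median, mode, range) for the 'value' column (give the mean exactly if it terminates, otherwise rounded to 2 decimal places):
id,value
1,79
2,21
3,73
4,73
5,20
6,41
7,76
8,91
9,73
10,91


Data: [79, 21, 73, 73, 20, 41, 76, 91, 73, 91]
Count: 10
Sum: 638
Mean: 638/10 = 63.8
Sorted: [20, 21, 41, 73, 73, 73, 76, 79, 91, 91]
Median: 73.0
Mode: 73 (3 times)
Range: 91 - 20 = 71
Min: 20, Max: 91

mean=63.8, median=73.0, mode=73, range=71


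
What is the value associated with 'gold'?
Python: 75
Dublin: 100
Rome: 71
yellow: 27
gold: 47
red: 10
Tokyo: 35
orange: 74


Looking up key 'gold'
Value: 47

47


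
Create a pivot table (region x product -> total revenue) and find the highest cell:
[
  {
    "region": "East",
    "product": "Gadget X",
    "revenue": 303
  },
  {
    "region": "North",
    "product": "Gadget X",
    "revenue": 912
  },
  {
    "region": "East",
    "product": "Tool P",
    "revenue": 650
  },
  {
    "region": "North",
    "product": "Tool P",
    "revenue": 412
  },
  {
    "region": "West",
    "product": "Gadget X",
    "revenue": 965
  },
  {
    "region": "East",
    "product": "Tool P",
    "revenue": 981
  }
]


Pivot: region (rows) x product (columns) -> total revenue

     Gadget X      Tool P      
East           303          1631  
North          912           412  
West           965             0  

Highest: East / Tool P = $1631

East / Tool P = $1631


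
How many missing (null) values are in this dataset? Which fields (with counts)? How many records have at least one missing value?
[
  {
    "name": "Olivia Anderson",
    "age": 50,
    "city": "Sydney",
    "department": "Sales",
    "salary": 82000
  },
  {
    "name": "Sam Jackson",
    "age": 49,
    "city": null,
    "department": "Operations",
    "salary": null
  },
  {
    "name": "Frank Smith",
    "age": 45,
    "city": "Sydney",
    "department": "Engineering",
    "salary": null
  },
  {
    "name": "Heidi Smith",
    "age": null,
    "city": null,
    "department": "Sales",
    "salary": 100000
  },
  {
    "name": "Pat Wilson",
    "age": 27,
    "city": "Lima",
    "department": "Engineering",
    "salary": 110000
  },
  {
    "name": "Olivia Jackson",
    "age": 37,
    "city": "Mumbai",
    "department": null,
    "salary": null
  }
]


Checking for missing (null) values in 6 records:

  Olivia Anderson: complete
  Sam Jackson: city, salary
  Frank Smith: salary
  Heidi Smith: age, city
  Pat Wilson: complete
  Olivia Jackson: department, salary

Per field:
  name: 0 missing
  age: 1 missing
  city: 2 missing
  department: 1 missing
  salary: 3 missing

Total missing values: 7
Records with any missing: 4

7 missing values (age: 1, city: 2, department: 1, salary: 3); 4 incomplete records


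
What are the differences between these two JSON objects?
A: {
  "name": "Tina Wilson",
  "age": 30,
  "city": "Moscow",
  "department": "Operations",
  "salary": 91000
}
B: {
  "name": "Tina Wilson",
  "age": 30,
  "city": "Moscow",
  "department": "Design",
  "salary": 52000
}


Comparing each field (in key order):
  name: same
  age: same
  city: same
  department: DIFFERENT
  salary: DIFFERENT
Differences:
  department: Operations -> Design
  salary: 91000 -> 52000

2 field(s) changed

2 changes: department, salary


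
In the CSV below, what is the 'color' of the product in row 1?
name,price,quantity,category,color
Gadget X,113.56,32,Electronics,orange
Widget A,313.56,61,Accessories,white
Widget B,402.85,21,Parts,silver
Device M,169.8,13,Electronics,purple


Query: Row 1 ('Gadget X'), column 'color'
Value: orange

orange


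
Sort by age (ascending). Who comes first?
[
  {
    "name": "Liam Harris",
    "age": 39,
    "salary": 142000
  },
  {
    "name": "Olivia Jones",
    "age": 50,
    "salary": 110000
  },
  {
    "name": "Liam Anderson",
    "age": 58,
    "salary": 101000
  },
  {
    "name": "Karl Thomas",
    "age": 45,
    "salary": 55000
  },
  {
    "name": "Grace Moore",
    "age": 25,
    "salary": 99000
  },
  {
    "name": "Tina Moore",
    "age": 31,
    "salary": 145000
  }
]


Sort by: age (ascending)

Sorted order:
  1. Grace Moore (age = 25)
  2. Tina Moore (age = 31)
  3. Liam Harris (age = 39)
  4. Karl Thomas (age = 45)
  5. Olivia Jones (age = 50)
  6. Liam Anderson (age = 58)

First: Grace Moore

Grace Moore
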